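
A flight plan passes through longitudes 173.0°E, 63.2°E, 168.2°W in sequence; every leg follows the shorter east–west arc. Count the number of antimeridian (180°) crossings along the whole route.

Leg 1: +173.0° → +63.2°, shortest Δλ = -109.8° (west) — does not cross 180°.
Leg 2: +63.2° → -168.2°, shortest Δλ = 128.6° (east) — crosses 180°.
Total crossings: 1.

1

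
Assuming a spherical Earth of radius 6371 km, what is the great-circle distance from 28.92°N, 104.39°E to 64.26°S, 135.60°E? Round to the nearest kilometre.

Δλ = 135.60 − 104.39 = 31.21°.
Δφ = -64.26 − 28.92 = -93.18°.
a = sin²(Δφ/2) + cos φ₁ · cos φ₂ · sin²(Δλ/2) = 0.555244.
c = 2·atan2(√a, √(1−a)) = 1.68151 rad → d = 6371·c ≈ 10712.90 km.

10713 km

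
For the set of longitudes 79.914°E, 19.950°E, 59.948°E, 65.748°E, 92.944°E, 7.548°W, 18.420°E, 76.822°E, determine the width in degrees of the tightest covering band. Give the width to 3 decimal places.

Sort the longitudes: -7.548°, +18.420°, +19.950°, +59.948°, +65.748°, +76.822°, +79.914°, +92.944°.
Eastward gaps between consecutive values (wrapping around): 25.968°, 1.530°, 39.998°, 5.800°, 11.074°, 3.092°, 13.030°, 259.508°.
Largest gap = 259.508° ⇒ minimal covering band is its complement: 360° − 259.508° = 100.492°.
Band runs from -7.548° eastward to +92.944°.

100.492°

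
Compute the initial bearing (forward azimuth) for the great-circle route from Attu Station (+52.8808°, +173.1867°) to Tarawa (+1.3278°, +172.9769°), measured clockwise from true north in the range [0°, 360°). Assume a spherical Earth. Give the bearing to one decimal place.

Δλ = 172.9769 − 173.1867 = -0.2098°.
θ = atan2( sin Δλ · cos φ₂ , cos φ₁ · sin φ₂ − sin φ₁ · cos φ₂ · cos Δλ )
  = atan2(-0.00366, -0.78318) = -179.732° → normalised to [0°, 360°): 180.268°.

180.3°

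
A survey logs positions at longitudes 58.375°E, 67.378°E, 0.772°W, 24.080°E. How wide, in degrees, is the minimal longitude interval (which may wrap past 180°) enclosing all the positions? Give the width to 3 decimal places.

68.150°

Sort the longitudes: -0.772°, +24.080°, +58.375°, +67.378°.
Eastward gaps between consecutive values (wrapping around): 24.852°, 34.295°, 9.003°, 291.850°.
Largest gap = 291.850° ⇒ minimal covering band is its complement: 360° − 291.850° = 68.150°.
Band runs from -0.772° eastward to +67.378°.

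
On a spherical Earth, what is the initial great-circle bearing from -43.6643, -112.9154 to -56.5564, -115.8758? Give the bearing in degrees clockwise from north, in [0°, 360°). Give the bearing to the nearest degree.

Δλ = -115.8758 − -112.9154 = -2.9604°.
θ = atan2( sin Δλ · cos φ₂ , cos φ₁ · sin φ₂ − sin φ₁ · cos φ₂ · cos Δλ )
  = atan2(-0.02846, -0.22362) = -172.746° → normalised to [0°, 360°): 187.254°.

187°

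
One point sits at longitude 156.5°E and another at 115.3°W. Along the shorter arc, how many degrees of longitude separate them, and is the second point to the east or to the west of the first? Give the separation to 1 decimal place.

88.2° east

Raw difference: -115.3 − 156.5 = -271.8°.
Normalise into (−180°, 180°]: -271.8° + 360° = 88.2°.
Positive ⇒ the second point lies to the east; separation 88.2°.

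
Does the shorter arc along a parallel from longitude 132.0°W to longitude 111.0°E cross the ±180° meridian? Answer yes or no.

Naïve |111.0 − -132.0| = 243.0° > 180°, so the shorter arc goes the other way round — across 180°.
Signed shortest Δλ = ((111.0 − -132.0 + 180) mod 360) − 180 = -117.0°.
Going west by 117.0° from -132.0° passes through 180° before reaching +111.0°.

Yes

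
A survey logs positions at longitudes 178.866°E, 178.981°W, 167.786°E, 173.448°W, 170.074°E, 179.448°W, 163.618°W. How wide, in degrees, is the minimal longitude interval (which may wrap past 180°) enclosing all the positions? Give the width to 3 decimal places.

Sort the longitudes: -179.448°, -178.981°, -173.448°, -163.618°, +167.786°, +170.074°, +178.866°.
Eastward gaps between consecutive values (wrapping around): 0.467°, 5.533°, 9.830°, 331.404°, 2.288°, 8.792°, 1.686°.
Largest gap = 331.404° ⇒ minimal covering band is its complement: 360° − 331.404° = 28.596°.
Band runs from +167.786° eastward to -163.618°, crossing the antimeridian.

28.596°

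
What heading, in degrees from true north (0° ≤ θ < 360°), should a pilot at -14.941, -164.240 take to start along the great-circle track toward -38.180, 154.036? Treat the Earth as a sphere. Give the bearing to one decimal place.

Δλ = 154.036 − -164.240 = 318.276°; wrapped into (−180°, 180°]: -41.724°.
θ = atan2( sin Δλ · cos φ₂ , cos φ₁ · sin φ₂ − sin φ₁ · cos φ₂ · cos Δλ )
  = atan2(-0.52317, -0.44597) = -130.446° → normalised to [0°, 360°): 229.554°.

229.6°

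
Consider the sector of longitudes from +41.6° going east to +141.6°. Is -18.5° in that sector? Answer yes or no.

Band width going east from +41.6° to +141.6°: ((141.6 − 41.6) mod 360) = 100.0°.
Offset of -18.5° east of the west edge: ((-18.5 − 41.6) mod 360) = 299.9°.
299.9° > 100.0° ⇒ outside.

No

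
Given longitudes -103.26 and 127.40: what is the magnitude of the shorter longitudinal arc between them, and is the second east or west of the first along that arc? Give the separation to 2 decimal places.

129.34° west

Raw difference: 127.40 − -103.26 = 230.66°.
Normalise into (−180°, 180°]: 230.66° − 360° = -129.34°.
Negative ⇒ the second point lies to the west; separation 129.34°.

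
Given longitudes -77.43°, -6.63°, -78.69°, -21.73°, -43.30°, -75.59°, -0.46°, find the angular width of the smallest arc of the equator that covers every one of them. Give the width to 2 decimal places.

78.23°

Sort the longitudes: -78.69°, -77.43°, -75.59°, -43.30°, -21.73°, -6.63°, -0.46°.
Eastward gaps between consecutive values (wrapping around): 1.26°, 1.84°, 32.29°, 21.57°, 15.10°, 6.17°, 281.77°.
Largest gap = 281.77° ⇒ minimal covering band is its complement: 360° − 281.77° = 78.23°.
Band runs from -78.69° eastward to -0.46°.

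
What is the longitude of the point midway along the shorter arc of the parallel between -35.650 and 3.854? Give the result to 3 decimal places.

Signed shortest Δλ from -35.650° to +3.854° is +39.504°.
Midpoint longitude = -35.650° + (+39.504°)/2 = -35.650° + 19.752° = -15.898°.

-15.898°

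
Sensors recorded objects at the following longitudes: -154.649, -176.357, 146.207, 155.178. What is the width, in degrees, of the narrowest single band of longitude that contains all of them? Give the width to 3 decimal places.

Sort the longitudes: -176.357°, -154.649°, +146.207°, +155.178°.
Eastward gaps between consecutive values (wrapping around): 21.708°, 300.856°, 8.971°, 28.465°.
Largest gap = 300.856° ⇒ minimal covering band is its complement: 360° − 300.856° = 59.144°.
Band runs from +146.207° eastward to -154.649°, crossing the antimeridian.

59.144°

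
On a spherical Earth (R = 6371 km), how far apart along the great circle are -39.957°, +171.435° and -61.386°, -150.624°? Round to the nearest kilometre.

Δλ = -150.624 − 171.435 = -322.059°; wrapped into (−180°, 180°]: 37.941°.
Δφ = -61.386 − -39.957 = -21.429°.
a = sin²(Δφ/2) + cos φ₁ · cos φ₂ · sin²(Δλ/2) = 0.073358.
c = 2·atan2(√a, √(1−a)) = 0.54855 rad → d = 6371·c ≈ 3494.79 km.

3495 km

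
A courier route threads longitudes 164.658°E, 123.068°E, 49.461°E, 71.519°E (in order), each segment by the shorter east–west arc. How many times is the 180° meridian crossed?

0

Leg 1: +164.658° → +123.068°, shortest Δλ = -41.59° (west) — does not cross 180°.
Leg 2: +123.068° → +49.461°, shortest Δλ = -73.607° (west) — does not cross 180°.
Leg 3: +49.461° → +71.519°, shortest Δλ = 22.058° (east) — does not cross 180°.
Total crossings: 0.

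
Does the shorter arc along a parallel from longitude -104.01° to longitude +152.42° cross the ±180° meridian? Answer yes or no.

Naïve |152.42 − -104.01| = 256.43° > 180°, so the shorter arc goes the other way round — across 180°.
Signed shortest Δλ = ((152.42 − -104.01 + 180) mod 360) − 180 = -103.57°.
Going west by 103.57° from -104.01° passes through 180° before reaching +152.42°.

Yes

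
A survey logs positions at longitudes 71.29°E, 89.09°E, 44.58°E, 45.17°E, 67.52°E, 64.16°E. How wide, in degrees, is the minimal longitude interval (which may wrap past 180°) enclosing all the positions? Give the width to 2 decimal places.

Sort the longitudes: +44.58°, +45.17°, +64.16°, +67.52°, +71.29°, +89.09°.
Eastward gaps between consecutive values (wrapping around): 0.59°, 18.99°, 3.36°, 3.77°, 17.80°, 315.49°.
Largest gap = 315.49° ⇒ minimal covering band is its complement: 360° − 315.49° = 44.51°.
Band runs from +44.58° eastward to +89.09°.

44.51°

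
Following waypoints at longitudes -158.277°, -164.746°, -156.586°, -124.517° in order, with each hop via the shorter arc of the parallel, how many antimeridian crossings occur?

0

Leg 1: -158.277° → -164.746°, shortest Δλ = -6.469° (west) — does not cross 180°.
Leg 2: -164.746° → -156.586°, shortest Δλ = 8.16° (east) — does not cross 180°.
Leg 3: -156.586° → -124.517°, shortest Δλ = 32.069° (east) — does not cross 180°.
Total crossings: 0.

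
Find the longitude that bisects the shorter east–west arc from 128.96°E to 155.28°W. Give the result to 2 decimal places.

Signed shortest Δλ from +128.96° to -155.28° is +75.76°.
Midpoint longitude = +128.96° + (+75.76°)/2 = +128.96° + 37.88° = +166.84°.
(The naïve average (+128.96 + -155.28)/2 = -13.16° is on the wrong side of the globe.)

166.84°E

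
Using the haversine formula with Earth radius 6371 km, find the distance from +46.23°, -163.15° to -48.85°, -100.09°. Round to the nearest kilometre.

Δλ = -100.09 − -163.15 = 63.06°.
Δφ = -48.85 − 46.23 = -95.08°.
a = sin²(Δφ/2) + cos φ₁ · cos φ₂ · sin²(Δλ/2) = 0.668759.
c = 2·atan2(√a, √(1−a)) = 1.91507 rad → d = 6371·c ≈ 12200.94 km.

12201 km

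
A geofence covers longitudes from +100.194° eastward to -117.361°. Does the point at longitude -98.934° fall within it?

Band width going east from +100.194° to -117.361°: ((-117.361 − 100.194) mod 360) = 142.445°.
Offset of -98.934° east of the west edge: ((-98.934 − 100.194) mod 360) = 160.872°.
160.872° > 142.445° ⇒ outside.

No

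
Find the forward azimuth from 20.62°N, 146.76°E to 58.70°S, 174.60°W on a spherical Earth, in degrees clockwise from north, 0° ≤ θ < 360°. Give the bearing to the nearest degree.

161°

Δλ = -174.60 − 146.76 = -321.36°; wrapped into (−180°, 180°]: 38.64°.
θ = atan2( sin Δλ · cos φ₂ , cos φ₁ · sin φ₂ − sin φ₁ · cos φ₂ · cos Δλ )
  = atan2(0.32440, -0.94263) = 161.009° → normalised to [0°, 360°): 161.009°.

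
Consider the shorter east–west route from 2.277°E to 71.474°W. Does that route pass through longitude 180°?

Signed shortest Δλ = ((-71.474 − 2.277 + 180) mod 360) − 180 = -73.751°.
Going west by 73.751° from +2.277° reaches -71.474° without touching 180°.

No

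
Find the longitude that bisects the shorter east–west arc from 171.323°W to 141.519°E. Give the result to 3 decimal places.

Signed shortest Δλ from -171.323° to +141.519° is -47.158°.
Midpoint longitude = -171.323° + (-47.158°)/2 = -171.323° − 23.579° = -194.902°.
Normalise into (−180°, 180°]: +165.098°.
(The naïve average (-171.323 + +141.519)/2 = -14.902° is on the wrong side of the globe.)

165.098°E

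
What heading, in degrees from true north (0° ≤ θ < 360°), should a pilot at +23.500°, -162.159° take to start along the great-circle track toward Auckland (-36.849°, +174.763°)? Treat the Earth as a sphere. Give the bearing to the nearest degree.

Δλ = 174.763 − -162.159 = 336.922°; wrapped into (−180°, 180°]: -23.078°.
θ = atan2( sin Δλ · cos φ₂ , cos φ₁ · sin φ₂ − sin φ₁ · cos φ₂ · cos Δλ )
  = atan2(-0.31367, -0.84352) = -159.602° → normalised to [0°, 360°): 200.398°.

200°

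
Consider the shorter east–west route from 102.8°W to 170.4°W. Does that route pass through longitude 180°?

No

Signed shortest Δλ = ((-170.4 − -102.8 + 180) mod 360) − 180 = -67.6°.
Going west by 67.6° from -102.8° reaches -170.4° without touching 180°.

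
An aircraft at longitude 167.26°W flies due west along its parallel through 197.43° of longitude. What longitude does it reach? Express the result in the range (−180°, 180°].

Start at -167.26°; shift −197.43° → -364.69°.
-364.69° lies outside (−180°, 180°]; add 360° → -4.69°.

4.69°W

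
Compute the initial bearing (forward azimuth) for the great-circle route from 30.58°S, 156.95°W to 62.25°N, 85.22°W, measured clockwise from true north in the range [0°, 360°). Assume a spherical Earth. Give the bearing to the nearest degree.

Δλ = -85.22 − -156.95 = 71.73°.
θ = atan2( sin Δλ · cos φ₂ , cos φ₁ · sin φ₂ − sin φ₁ · cos φ₂ · cos Δλ )
  = atan2(0.44214, 0.83616) = 27.869° → normalised to [0°, 360°): 27.869°.

28°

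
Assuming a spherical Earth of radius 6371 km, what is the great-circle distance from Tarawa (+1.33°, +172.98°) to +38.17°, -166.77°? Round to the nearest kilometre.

4588 km

Δλ = -166.77 − 172.98 = -339.75°; wrapped into (−180°, 180°]: 20.25°.
Δφ = 38.17 − 1.33 = 36.84°.
a = sin²(Δφ/2) + cos φ₁ · cos φ₂ · sin²(Δλ/2) = 0.124133.
c = 2·atan2(√a, √(1−a)) = 0.72011 rad → d = 6371·c ≈ 4587.82 km.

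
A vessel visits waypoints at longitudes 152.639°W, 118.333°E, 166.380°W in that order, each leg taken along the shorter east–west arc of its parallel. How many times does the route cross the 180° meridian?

2

Leg 1: -152.639° → +118.333°, shortest Δλ = -89.028° (west) — crosses 180°.
Leg 2: +118.333° → -166.380°, shortest Δλ = 75.287° (east) — crosses 180°.
Total crossings: 2.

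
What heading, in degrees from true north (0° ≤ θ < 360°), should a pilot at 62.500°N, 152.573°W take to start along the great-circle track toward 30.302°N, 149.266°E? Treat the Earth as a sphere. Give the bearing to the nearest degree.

257°

Δλ = 149.266 − -152.573 = 301.839°; wrapped into (−180°, 180°]: -58.161°.
θ = atan2( sin Δλ · cos φ₂ , cos φ₁ · sin φ₂ − sin φ₁ · cos φ₂ · cos Δλ )
  = atan2(-0.73347, -0.17102) = -103.125° → normalised to [0°, 360°): 256.875°.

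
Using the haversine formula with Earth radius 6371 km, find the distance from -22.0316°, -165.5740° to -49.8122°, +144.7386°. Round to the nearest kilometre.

5299 km

Δλ = 144.7386 − -165.5740 = 310.3126°; wrapped into (−180°, 180°]: -49.6874°.
Δφ = -49.8122 − -22.0316 = -27.7806°.
a = sin²(Δφ/2) + cos φ₁ · cos φ₂ · sin²(Δλ/2) = 0.163221.
c = 2·atan2(√a, √(1−a)) = 0.83178 rad → d = 6371·c ≈ 5299.30 km.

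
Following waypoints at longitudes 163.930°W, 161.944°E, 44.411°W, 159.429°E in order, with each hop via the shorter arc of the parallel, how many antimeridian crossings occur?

Leg 1: -163.930° → +161.944°, shortest Δλ = -34.126° (west) — crosses 180°.
Leg 2: +161.944° → -44.411°, shortest Δλ = 153.645° (east) — crosses 180°.
Leg 3: -44.411° → +159.429°, shortest Δλ = -156.16° (west) — crosses 180°.
Total crossings: 3.

3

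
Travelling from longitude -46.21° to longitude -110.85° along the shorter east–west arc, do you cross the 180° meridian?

No

Signed shortest Δλ = ((-110.85 − -46.21 + 180) mod 360) − 180 = -64.64°.
Going west by 64.64° from -46.21° reaches -110.85° without touching 180°.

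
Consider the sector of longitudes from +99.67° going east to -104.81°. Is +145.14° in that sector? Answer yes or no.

Band width going east from +99.67° to -104.81°: ((-104.81 − 99.67) mod 360) = 155.52°.
Offset of +145.14° east of the west edge: ((145.14 − 99.67) mod 360) = 45.47°.
45.47° ≤ 155.52° ⇒ inside.

Yes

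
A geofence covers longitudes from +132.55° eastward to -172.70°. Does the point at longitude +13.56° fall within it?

Band width going east from +132.55° to -172.70°: ((-172.70 − 132.55) mod 360) = 54.75°.
Offset of +13.56° east of the west edge: ((13.56 − 132.55) mod 360) = 241.01°.
241.01° > 54.75° ⇒ outside.

No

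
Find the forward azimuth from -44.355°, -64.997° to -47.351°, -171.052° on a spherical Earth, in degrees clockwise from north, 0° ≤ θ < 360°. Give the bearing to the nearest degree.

Δλ = -171.052 − -64.997 = -106.055°.
θ = atan2( sin Δλ · cos φ₂ , cos φ₁ · sin φ₂ − sin φ₁ · cos φ₂ · cos Δλ )
  = atan2(-0.65108, -0.65690) = -135.255° → normalised to [0°, 360°): 224.745°.

225°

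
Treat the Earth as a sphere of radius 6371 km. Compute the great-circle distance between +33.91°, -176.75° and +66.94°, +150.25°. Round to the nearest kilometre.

4247 km

Δλ = 150.25 − -176.75 = 327.00°; wrapped into (−180°, 180°]: -33.00°.
Δφ = 66.94 − 33.91 = 33.03°.
a = sin²(Δφ/2) + cos φ₁ · cos φ₂ · sin²(Δλ/2) = 0.107029.
c = 2·atan2(√a, √(1−a)) = 0.66658 rad → d = 6371·c ≈ 4246.78 km.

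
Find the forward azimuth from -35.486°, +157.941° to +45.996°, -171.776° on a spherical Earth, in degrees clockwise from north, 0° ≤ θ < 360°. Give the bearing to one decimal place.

20.6°

Δλ = -171.776 − 157.941 = -329.717°; wrapped into (−180°, 180°]: 30.283°.
θ = atan2( sin Δλ · cos φ₂ , cos φ₁ · sin φ₂ − sin φ₁ · cos φ₂ · cos Δλ )
  = atan2(0.35032, 0.93394) = 20.561° → normalised to [0°, 360°): 20.561°.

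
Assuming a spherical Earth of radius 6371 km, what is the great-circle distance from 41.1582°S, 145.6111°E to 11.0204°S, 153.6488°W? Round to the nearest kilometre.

Δλ = -153.6488 − 145.6111 = -299.2599°; wrapped into (−180°, 180°]: 60.7401°.
Δφ = -11.0204 − -41.1582 = 30.1378°.
a = sin²(Δφ/2) + cos φ₁ · cos φ₂ · sin²(Δλ/2) = 0.256491.
c = 2·atan2(√a, √(1−a)) = 1.06213 rad → d = 6371·c ≈ 6766.80 km.

6767 km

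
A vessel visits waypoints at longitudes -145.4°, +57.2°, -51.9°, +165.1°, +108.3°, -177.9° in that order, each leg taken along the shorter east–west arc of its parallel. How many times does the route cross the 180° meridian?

Leg 1: -145.4° → +57.2°, shortest Δλ = -157.4° (west) — crosses 180°.
Leg 2: +57.2° → -51.9°, shortest Δλ = -109.1° (west) — does not cross 180°.
Leg 3: -51.9° → +165.1°, shortest Δλ = -143.0° (west) — crosses 180°.
Leg 4: +165.1° → +108.3°, shortest Δλ = -56.8° (west) — does not cross 180°.
Leg 5: +108.3° → -177.9°, shortest Δλ = 73.8° (east) — crosses 180°.
Total crossings: 3.

3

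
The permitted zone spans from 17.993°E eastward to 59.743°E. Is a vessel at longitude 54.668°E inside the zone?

Yes

Band width going east from +17.993° to +59.743°: ((59.743 − 17.993) mod 360) = 41.750°.
Offset of +54.668° east of the west edge: ((54.668 − 17.993) mod 360) = 36.675°.
36.675° ≤ 41.750° ⇒ inside.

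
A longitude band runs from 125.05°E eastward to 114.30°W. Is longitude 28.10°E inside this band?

Band width going east from +125.05° to -114.30°: ((-114.30 − 125.05) mod 360) = 120.65°.
Offset of +28.10° east of the west edge: ((28.10 − 125.05) mod 360) = 263.05°.
263.05° > 120.65° ⇒ outside.

No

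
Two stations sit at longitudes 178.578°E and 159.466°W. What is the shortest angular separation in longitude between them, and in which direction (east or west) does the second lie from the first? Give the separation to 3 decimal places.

21.956° east

Raw difference: -159.466 − 178.578 = -338.044°.
Normalise into (−180°, 180°]: -338.044° + 360° = 21.956°.
Positive ⇒ the second point lies to the east; separation 21.956°.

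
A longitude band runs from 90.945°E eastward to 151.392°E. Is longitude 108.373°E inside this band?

Yes

Band width going east from +90.945° to +151.392°: ((151.392 − 90.945) mod 360) = 60.447°.
Offset of +108.373° east of the west edge: ((108.373 − 90.945) mod 360) = 17.428°.
17.428° ≤ 60.447° ⇒ inside.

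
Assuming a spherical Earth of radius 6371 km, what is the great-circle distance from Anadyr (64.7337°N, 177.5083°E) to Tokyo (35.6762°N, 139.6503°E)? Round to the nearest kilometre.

Δλ = 139.6503 − 177.5083 = -37.8580°.
Δφ = 35.6762 − 64.7337 = -29.0575°.
a = sin²(Δφ/2) + cos φ₁ · cos φ₂ · sin²(Δλ/2) = 0.099420.
c = 2·atan2(√a, √(1−a)) = 0.64157 rad → d = 6371·c ≈ 4087.42 km.

4087 km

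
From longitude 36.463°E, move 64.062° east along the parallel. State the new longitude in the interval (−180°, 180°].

Start at +36.463°; shift +64.062° → +100.525°.
+100.525° already lies in (−180°, 180°].

100.525°E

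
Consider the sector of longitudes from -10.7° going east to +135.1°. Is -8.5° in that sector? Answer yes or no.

Band width going east from -10.7° to +135.1°: ((135.1 − -10.7) mod 360) = 145.8°.
Offset of -8.5° east of the west edge: ((-8.5 − -10.7) mod 360) = 2.2°.
2.2° ≤ 145.8° ⇒ inside.

Yes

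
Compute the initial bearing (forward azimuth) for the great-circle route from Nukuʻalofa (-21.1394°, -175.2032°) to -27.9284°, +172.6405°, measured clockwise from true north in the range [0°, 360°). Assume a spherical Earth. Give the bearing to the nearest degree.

Δλ = 172.6405 − -175.2032 = 347.8437°; wrapped into (−180°, 180°]: -12.1563°.
θ = atan2( sin Δλ · cos φ₂ , cos φ₁ · sin φ₂ − sin φ₁ · cos φ₂ · cos Δλ )
  = atan2(-0.18605, -0.12536) = -123.971° → normalised to [0°, 360°): 236.029°.

236°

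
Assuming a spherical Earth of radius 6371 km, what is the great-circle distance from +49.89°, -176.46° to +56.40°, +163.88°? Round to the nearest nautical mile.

Δλ = 163.88 − -176.46 = 340.34°; wrapped into (−180°, 180°]: -19.66°.
Δφ = 56.40 − 49.89 = 6.51°.
a = sin²(Δφ/2) + cos φ₁ · cos φ₂ · sin²(Δλ/2) = 0.013616.
c = 2·atan2(√a, √(1−a)) = 0.23391 rad → d = 6371·c ≈ 1490.21 km ≈ 804.65 nmi.

805 nmi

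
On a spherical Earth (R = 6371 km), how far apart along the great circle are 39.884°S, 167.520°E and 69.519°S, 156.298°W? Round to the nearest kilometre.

Δλ = -156.298 − 167.520 = -323.818°; wrapped into (−180°, 180°]: 36.182°.
Δφ = -69.519 − -39.884 = -29.635°.
a = sin²(Δφ/2) + cos φ₁ · cos φ₂ · sin²(Δλ/2) = 0.091293.
c = 2·atan2(√a, √(1−a)) = 0.61389 rad → d = 6371·c ≈ 3911.09 km.

3911 km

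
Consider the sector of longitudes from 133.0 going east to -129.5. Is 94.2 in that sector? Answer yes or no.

Band width going east from +133.0° to -129.5°: ((-129.5 − 133.0) mod 360) = 97.5°.
Offset of +94.2° east of the west edge: ((94.2 − 133.0) mod 360) = 321.2°.
321.2° > 97.5° ⇒ outside.

No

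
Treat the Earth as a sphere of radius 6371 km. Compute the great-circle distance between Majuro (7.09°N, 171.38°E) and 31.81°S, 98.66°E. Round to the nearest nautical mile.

Δλ = 98.66 − 171.38 = -72.72°.
Δφ = -31.81 − 7.09 = -38.90°.
a = sin²(Δφ/2) + cos φ₁ · cos φ₂ · sin²(Δλ/2) = 0.407282.
c = 2·atan2(√a, √(1−a)) = 1.38428 rad → d = 6371·c ≈ 8819.25 km ≈ 4762.01 nmi.

4762 nmi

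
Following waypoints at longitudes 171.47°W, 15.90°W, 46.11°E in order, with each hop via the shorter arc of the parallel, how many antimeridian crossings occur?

Leg 1: -171.47° → -15.90°, shortest Δλ = 155.57° (east) — does not cross 180°.
Leg 2: -15.90° → +46.11°, shortest Δλ = 62.01° (east) — does not cross 180°.
Total crossings: 0.

0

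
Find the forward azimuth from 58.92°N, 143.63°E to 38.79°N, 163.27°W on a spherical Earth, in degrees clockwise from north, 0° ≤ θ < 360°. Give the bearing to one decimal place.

Δλ = -163.27 − 143.63 = -306.90°; wrapped into (−180°, 180°]: 53.10°.
θ = atan2( sin Δλ · cos φ₂ , cos φ₁ · sin φ₂ − sin φ₁ · cos φ₂ · cos Δλ )
  = atan2(0.62331, -0.07741) = 97.079° → normalised to [0°, 360°): 97.079°.

97.1°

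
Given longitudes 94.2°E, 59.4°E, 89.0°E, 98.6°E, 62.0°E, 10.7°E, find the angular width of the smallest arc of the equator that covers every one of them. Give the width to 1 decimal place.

Sort the longitudes: +10.7°, +59.4°, +62.0°, +89.0°, +94.2°, +98.6°.
Eastward gaps between consecutive values (wrapping around): 48.7°, 2.6°, 27.0°, 5.2°, 4.4°, 272.1°.
Largest gap = 272.1° ⇒ minimal covering band is its complement: 360° − 272.1° = 87.9°.
Band runs from +10.7° eastward to +98.6°.

87.9°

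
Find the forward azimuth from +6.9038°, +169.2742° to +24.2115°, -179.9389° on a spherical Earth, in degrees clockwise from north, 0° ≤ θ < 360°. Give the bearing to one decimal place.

Δλ = -179.9389 − 169.2742 = -349.2131°; wrapped into (−180°, 180°]: 10.7869°.
θ = atan2( sin Δλ · cos φ₂ , cos φ₁ · sin φ₂ − sin φ₁ · cos φ₂ · cos Δλ )
  = atan2(0.17069, 0.29944) = 29.685° → normalised to [0°, 360°): 29.685°.

29.7°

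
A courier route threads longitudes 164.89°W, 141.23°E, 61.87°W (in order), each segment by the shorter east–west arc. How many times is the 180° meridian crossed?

Leg 1: -164.89° → +141.23°, shortest Δλ = -53.88° (west) — crosses 180°.
Leg 2: +141.23° → -61.87°, shortest Δλ = 156.9° (east) — crosses 180°.
Total crossings: 2.

2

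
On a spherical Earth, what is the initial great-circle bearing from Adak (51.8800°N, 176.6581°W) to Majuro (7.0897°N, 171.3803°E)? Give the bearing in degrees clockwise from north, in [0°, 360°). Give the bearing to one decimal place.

196.7°

Δλ = 171.3803 − -176.6581 = 348.0384°; wrapped into (−180°, 180°]: -11.9616°.
θ = atan2( sin Δλ · cos φ₂ , cos φ₁ · sin φ₂ − sin φ₁ · cos φ₂ · cos Δλ )
  = atan2(-0.20567, -0.68756) = -163.346° → normalised to [0°, 360°): 196.654°.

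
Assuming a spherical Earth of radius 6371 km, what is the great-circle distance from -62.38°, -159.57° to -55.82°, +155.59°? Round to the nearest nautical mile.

1406 nmi

Δλ = 155.59 − -159.57 = 315.16°; wrapped into (−180°, 180°]: -44.84°.
Δφ = -55.82 − -62.38 = 6.56°.
a = sin²(Δφ/2) + cos φ₁ · cos φ₂ · sin²(Δλ/2) = 0.041159.
c = 2·atan2(√a, √(1−a)) = 0.40859 rad → d = 6371·c ≈ 2603.13 km ≈ 1405.58 nmi.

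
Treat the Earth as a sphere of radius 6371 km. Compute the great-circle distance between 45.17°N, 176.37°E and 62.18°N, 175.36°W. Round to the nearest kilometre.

1965 km

Δλ = -175.36 − 176.37 = -351.73°; wrapped into (−180°, 180°]: 8.27°.
Δφ = 62.18 − 45.17 = 17.01°.
a = sin²(Δφ/2) + cos φ₁ · cos φ₂ · sin²(Δλ/2) = 0.023584.
c = 2·atan2(√a, √(1−a)) = 0.30836 rad → d = 6371·c ≈ 1964.57 km.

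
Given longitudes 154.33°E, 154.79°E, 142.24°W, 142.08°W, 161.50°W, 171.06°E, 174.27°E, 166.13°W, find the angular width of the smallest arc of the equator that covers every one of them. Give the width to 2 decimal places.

Sort the longitudes: -166.13°, -161.50°, -142.24°, -142.08°, +154.33°, +154.79°, +171.06°, +174.27°.
Eastward gaps between consecutive values (wrapping around): 4.63°, 19.26°, 0.16°, 296.41°, 0.46°, 16.27°, 3.21°, 19.60°.
Largest gap = 296.41° ⇒ minimal covering band is its complement: 360° − 296.41° = 63.59°.
Band runs from +154.33° eastward to -142.08°, crossing the antimeridian.

63.59°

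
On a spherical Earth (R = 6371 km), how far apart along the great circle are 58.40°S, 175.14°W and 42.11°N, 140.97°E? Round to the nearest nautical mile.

Δλ = 140.97 − -175.14 = 316.11°; wrapped into (−180°, 180°]: -43.89°.
Δφ = 42.11 − -58.40 = 100.51°.
a = sin²(Δφ/2) + cos φ₁ · cos φ₂ · sin²(Δλ/2) = 0.645494.
c = 2·atan2(√a, √(1−a)) = 1.86606 rad → d = 6371·c ≈ 11888.64 km ≈ 6419.35 nmi.

6419 nmi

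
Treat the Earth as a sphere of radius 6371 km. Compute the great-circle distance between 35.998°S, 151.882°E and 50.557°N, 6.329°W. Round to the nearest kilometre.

Δλ = -6.329 − 151.882 = -158.211°.
Δφ = 50.557 − -35.998 = 86.555°.
a = sin²(Δφ/2) + cos φ₁ · cos φ₂ · sin²(Δλ/2) = 0.965584.
c = 2·atan2(√a, √(1−a)) = 2.76840 rad → d = 6371·c ≈ 17637.48 km.

17637 km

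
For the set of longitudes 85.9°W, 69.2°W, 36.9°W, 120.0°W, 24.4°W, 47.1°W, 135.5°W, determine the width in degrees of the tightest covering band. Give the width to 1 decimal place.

111.1°

Sort the longitudes: -135.5°, -120.0°, -85.9°, -69.2°, -47.1°, -36.9°, -24.4°.
Eastward gaps between consecutive values (wrapping around): 15.5°, 34.1°, 16.7°, 22.1°, 10.2°, 12.5°, 248.9°.
Largest gap = 248.9° ⇒ minimal covering band is its complement: 360° − 248.9° = 111.1°.
Band runs from -135.5° eastward to -24.4°.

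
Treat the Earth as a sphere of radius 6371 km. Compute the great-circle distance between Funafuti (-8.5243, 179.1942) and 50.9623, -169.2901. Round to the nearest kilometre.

6707 km

Δλ = -169.2901 − 179.1942 = -348.4843°; wrapped into (−180°, 180°]: 11.5157°.
Δφ = 50.9623 − -8.5243 = 59.4866°.
a = sin²(Δφ/2) + cos φ₁ · cos φ₂ · sin²(Δλ/2) = 0.252399.
c = 2·atan2(√a, √(1−a)) = 1.05273 rad → d = 6371·c ≈ 6706.94 km.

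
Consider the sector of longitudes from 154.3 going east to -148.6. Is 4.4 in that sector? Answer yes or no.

No

Band width going east from +154.3° to -148.6°: ((-148.6 − 154.3) mod 360) = 57.1°.
Offset of +4.4° east of the west edge: ((4.4 − 154.3) mod 360) = 210.1°.
210.1° > 57.1° ⇒ outside.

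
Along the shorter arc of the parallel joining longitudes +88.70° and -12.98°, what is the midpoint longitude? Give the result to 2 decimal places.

Signed shortest Δλ from +88.70° to -12.98° is -101.68°.
Midpoint longitude = +88.70° + (-101.68°)/2 = +88.70° − 50.84° = +37.86°.

+37.86°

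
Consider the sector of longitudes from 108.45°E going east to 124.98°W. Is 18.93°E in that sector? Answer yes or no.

No

Band width going east from +108.45° to -124.98°: ((-124.98 − 108.45) mod 360) = 126.57°.
Offset of +18.93° east of the west edge: ((18.93 − 108.45) mod 360) = 270.48°.
270.48° > 126.57° ⇒ outside.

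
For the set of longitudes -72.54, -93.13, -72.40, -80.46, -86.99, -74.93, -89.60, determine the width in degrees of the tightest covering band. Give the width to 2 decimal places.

20.73°

Sort the longitudes: -93.13°, -89.60°, -86.99°, -80.46°, -74.93°, -72.54°, -72.40°.
Eastward gaps between consecutive values (wrapping around): 3.53°, 2.61°, 6.53°, 5.53°, 2.39°, 0.14°, 339.27°.
Largest gap = 339.27° ⇒ minimal covering band is its complement: 360° − 339.27° = 20.73°.
Band runs from -93.13° eastward to -72.40°.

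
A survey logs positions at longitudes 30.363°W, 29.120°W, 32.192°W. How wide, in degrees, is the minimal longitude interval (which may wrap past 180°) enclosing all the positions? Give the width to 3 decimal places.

Sort the longitudes: -32.192°, -30.363°, -29.120°.
Eastward gaps between consecutive values (wrapping around): 1.829°, 1.243°, 356.928°.
Largest gap = 356.928° ⇒ minimal covering band is its complement: 360° − 356.928° = 3.072°.
Band runs from -32.192° eastward to -29.120°.

3.072°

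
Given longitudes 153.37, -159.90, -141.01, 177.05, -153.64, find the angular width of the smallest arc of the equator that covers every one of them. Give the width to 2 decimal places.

Sort the longitudes: -159.90°, -153.64°, -141.01°, +153.37°, +177.05°.
Eastward gaps between consecutive values (wrapping around): 6.26°, 12.63°, 294.38°, 23.68°, 23.05°.
Largest gap = 294.38° ⇒ minimal covering band is its complement: 360° − 294.38° = 65.62°.
Band runs from +153.37° eastward to -141.01°, crossing the antimeridian.

65.62°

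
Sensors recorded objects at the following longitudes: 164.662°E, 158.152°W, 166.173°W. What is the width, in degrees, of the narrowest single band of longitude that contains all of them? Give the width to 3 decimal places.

37.186°

Sort the longitudes: -166.173°, -158.152°, +164.662°.
Eastward gaps between consecutive values (wrapping around): 8.021°, 322.814°, 29.165°.
Largest gap = 322.814° ⇒ minimal covering band is its complement: 360° − 322.814° = 37.186°.
Band runs from +164.662° eastward to -158.152°, crossing the antimeridian.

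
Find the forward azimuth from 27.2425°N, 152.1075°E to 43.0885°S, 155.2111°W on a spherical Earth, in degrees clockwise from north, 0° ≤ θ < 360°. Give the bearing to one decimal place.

Δλ = -155.2111 − 152.1075 = -307.3186°; wrapped into (−180°, 180°]: 52.6814°.
θ = atan2( sin Δλ · cos φ₂ , cos φ₁ · sin φ₂ − sin φ₁ · cos φ₂ · cos Δλ )
  = atan2(0.58079, -0.81002) = 144.359° → normalised to [0°, 360°): 144.359°.

144.4°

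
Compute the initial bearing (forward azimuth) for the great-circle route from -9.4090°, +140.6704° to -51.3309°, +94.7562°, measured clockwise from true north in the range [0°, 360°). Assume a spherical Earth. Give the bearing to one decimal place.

Δλ = 94.7562 − 140.6704 = -45.9142°.
θ = atan2( sin Δλ · cos φ₂ , cos φ₁ · sin φ₂ − sin φ₁ · cos φ₂ · cos Δλ )
  = atan2(-0.44881, -0.69920) = -147.304° → normalised to [0°, 360°): 212.696°.

212.7°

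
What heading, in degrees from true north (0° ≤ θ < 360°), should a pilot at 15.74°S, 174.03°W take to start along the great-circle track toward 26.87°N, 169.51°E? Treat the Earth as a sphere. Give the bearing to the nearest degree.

339°

Δλ = 169.51 − -174.03 = 343.54°; wrapped into (−180°, 180°]: -16.46°.
θ = atan2( sin Δλ · cos φ₂ , cos φ₁ · sin φ₂ − sin φ₁ · cos φ₂ · cos Δλ )
  = atan2(-0.25275, 0.66709) = -20.751° → normalised to [0°, 360°): 339.249°.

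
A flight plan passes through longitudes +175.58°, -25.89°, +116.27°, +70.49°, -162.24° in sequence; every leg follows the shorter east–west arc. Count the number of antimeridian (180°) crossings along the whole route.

Leg 1: +175.58° → -25.89°, shortest Δλ = 158.53° (east) — crosses 180°.
Leg 2: -25.89° → +116.27°, shortest Δλ = 142.16° (east) — does not cross 180°.
Leg 3: +116.27° → +70.49°, shortest Δλ = -45.78° (west) — does not cross 180°.
Leg 4: +70.49° → -162.24°, shortest Δλ = 127.27° (east) — crosses 180°.
Total crossings: 2.

2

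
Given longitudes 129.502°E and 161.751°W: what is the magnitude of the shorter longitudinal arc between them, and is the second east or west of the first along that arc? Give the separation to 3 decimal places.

68.747° east

Raw difference: -161.751 − 129.502 = -291.253°.
Normalise into (−180°, 180°]: -291.253° + 360° = 68.747°.
Positive ⇒ the second point lies to the east; separation 68.747°.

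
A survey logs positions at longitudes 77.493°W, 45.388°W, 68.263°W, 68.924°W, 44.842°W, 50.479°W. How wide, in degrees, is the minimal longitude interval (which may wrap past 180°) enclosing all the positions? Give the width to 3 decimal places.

Sort the longitudes: -77.493°, -68.924°, -68.263°, -50.479°, -45.388°, -44.842°.
Eastward gaps between consecutive values (wrapping around): 8.569°, 0.661°, 17.784°, 5.091°, 0.546°, 327.349°.
Largest gap = 327.349° ⇒ minimal covering band is its complement: 360° − 327.349° = 32.651°.
Band runs from -77.493° eastward to -44.842°.

32.651°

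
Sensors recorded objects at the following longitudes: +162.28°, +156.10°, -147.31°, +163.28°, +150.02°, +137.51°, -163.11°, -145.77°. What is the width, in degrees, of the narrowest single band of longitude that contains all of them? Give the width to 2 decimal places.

Sort the longitudes: -163.11°, -147.31°, -145.77°, +137.51°, +150.02°, +156.10°, +162.28°, +163.28°.
Eastward gaps between consecutive values (wrapping around): 15.80°, 1.54°, 283.28°, 12.51°, 6.08°, 6.18°, 1.00°, 33.61°.
Largest gap = 283.28° ⇒ minimal covering band is its complement: 360° − 283.28° = 76.72°.
Band runs from +137.51° eastward to -145.77°, crossing the antimeridian.

76.72°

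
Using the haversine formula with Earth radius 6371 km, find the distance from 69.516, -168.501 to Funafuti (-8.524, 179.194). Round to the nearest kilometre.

8729 km

Δλ = 179.194 − -168.501 = 347.695°; wrapped into (−180°, 180°]: -12.305°.
Δφ = -8.524 − 69.516 = -78.040°.
a = sin²(Δφ/2) + cos φ₁ · cos φ₂ · sin²(Δλ/2) = 0.400361.
c = 2·atan2(√a, √(1−a)) = 1.37017 rad → d = 6371·c ≈ 8729.38 km.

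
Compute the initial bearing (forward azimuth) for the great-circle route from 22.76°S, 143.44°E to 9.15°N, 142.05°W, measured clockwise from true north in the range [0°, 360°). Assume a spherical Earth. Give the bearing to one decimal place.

75.4°

Δλ = -142.05 − 143.44 = -285.49°; wrapped into (−180°, 180°]: 74.51°.
θ = atan2( sin Δλ · cos φ₂ , cos φ₁ · sin φ₂ − sin φ₁ · cos φ₂ · cos Δλ )
  = atan2(0.95141, 0.24864) = 75.354° → normalised to [0°, 360°): 75.354°.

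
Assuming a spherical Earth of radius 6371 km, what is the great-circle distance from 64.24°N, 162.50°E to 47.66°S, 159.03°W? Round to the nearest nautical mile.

6958 nmi

Δλ = -159.03 − 162.50 = -321.53°; wrapped into (−180°, 180°]: 38.47°.
Δφ = -47.66 − 64.24 = -111.90°.
a = sin²(Δφ/2) + cos φ₁ · cos φ₂ · sin²(Δλ/2) = 0.718263.
c = 2·atan2(√a, √(1−a)) = 2.02253 rad → d = 6371·c ≈ 12885.54 km ≈ 6957.64 nmi.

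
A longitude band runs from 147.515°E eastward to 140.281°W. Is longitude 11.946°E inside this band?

Band width going east from +147.515° to -140.281°: ((-140.281 − 147.515) mod 360) = 72.204°.
Offset of +11.946° east of the west edge: ((11.946 − 147.515) mod 360) = 224.431°.
224.431° > 72.204° ⇒ outside.

No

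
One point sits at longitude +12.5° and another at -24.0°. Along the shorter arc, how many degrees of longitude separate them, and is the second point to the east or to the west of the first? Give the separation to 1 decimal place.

36.5° west

Raw difference: -24.0 − 12.5 = -36.5°.
Normalise into (−180°, 180°]: -36.5° stays -36.5°.
Negative ⇒ the second point lies to the west; separation 36.5°.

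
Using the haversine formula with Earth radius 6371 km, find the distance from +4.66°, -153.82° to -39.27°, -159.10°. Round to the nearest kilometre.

Δλ = -159.10 − -153.82 = -5.28°.
Δφ = -39.27 − 4.66 = -43.93°.
a = sin²(Δφ/2) + cos φ₁ · cos φ₂ · sin²(Δλ/2) = 0.141543.
c = 2·atan2(√a, √(1−a)) = 0.77143 rad → d = 6371·c ≈ 4914.79 km.

4915 km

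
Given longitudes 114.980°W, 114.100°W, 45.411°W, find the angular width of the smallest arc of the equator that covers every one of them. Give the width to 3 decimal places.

69.569°

Sort the longitudes: -114.980°, -114.100°, -45.411°.
Eastward gaps between consecutive values (wrapping around): 0.880°, 68.689°, 290.431°.
Largest gap = 290.431° ⇒ minimal covering band is its complement: 360° − 290.431° = 69.569°.
Band runs from -114.980° eastward to -45.411°.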